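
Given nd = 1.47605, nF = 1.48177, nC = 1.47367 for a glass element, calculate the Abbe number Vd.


Abbe number formula: Vd = (nd - 1) / (nF - nC)
  nd - 1 = 1.47605 - 1 = 0.47605
  nF - nC = 1.48177 - 1.47367 = 0.0081
  Vd = 0.47605 / 0.0081 = 58.77

58.77


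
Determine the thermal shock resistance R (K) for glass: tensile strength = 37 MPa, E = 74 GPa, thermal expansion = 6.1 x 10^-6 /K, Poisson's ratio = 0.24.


Thermal shock resistance: R = sigma * (1 - nu) / (E * alpha)
  Numerator = 37 * (1 - 0.24) = 28.12
  Denominator = 74 * 1000 * (6.1 x 10^-6) = 0.4514
  R = 28.12 / 0.4514 = 62.3 K

62.3 K


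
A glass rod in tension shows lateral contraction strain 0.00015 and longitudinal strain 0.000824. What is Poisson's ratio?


Poisson's ratio: nu = lateral strain / axial strain
  nu = 0.00015 / 0.000824 = 0.182

0.182


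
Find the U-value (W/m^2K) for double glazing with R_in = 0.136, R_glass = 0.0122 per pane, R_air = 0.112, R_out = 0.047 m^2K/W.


Total thermal resistance (series):
  R_total = R_in + R_glass + R_air + R_glass + R_out
  R_total = 0.136 + 0.0122 + 0.112 + 0.0122 + 0.047 = 0.3194 m^2K/W
U-value = 1 / R_total = 1 / 0.3194 = 3.131 W/m^2K

3.131 W/m^2K


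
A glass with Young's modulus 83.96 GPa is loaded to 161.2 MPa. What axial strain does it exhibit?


Rearrange E = sigma / epsilon:
  epsilon = sigma / E
  E (MPa) = 83.96 * 1000 = 83960
  epsilon = 161.2 / 83960 = 0.00192

0.00192


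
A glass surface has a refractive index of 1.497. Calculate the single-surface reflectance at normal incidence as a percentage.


Fresnel reflectance at normal incidence:
  R = ((n - 1)/(n + 1))^2
  (n - 1)/(n + 1) = (1.497 - 1)/(1.497 + 1) = 0.199039
  R = 0.199039^2 = 0.0396165
  R(%) = 0.0396165 * 100 = 3.962%

3.962%


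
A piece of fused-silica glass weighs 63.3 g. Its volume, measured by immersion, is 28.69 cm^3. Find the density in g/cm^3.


Use the definition of density:
  rho = mass / volume
  rho = 63.3 / 28.69 = 2.206 g/cm^3

2.206 g/cm^3


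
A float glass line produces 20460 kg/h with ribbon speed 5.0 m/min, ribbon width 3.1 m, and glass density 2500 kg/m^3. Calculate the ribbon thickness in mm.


Ribbon cross-section from mass balance:
  Volume rate = throughput / density = 20460 / 2500 = 8.184 m^3/h
  thickness = volume rate / (speed * 60 * width), i.e.
  thickness = throughput / (60 * speed * width * density) * 1000
  thickness = 20460 / (60 * 5.0 * 3.1 * 2500) * 1000 = 8.8 mm

8.8 mm


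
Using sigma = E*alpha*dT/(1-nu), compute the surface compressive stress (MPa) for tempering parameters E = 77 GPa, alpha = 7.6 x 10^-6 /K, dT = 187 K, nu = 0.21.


Tempering stress: sigma = E * alpha * dT / (1 - nu)
  E (MPa) = 77 * 1000 = 77000
  Numerator = 77000 * (7.6 x 10^-6) * 187 = 109.4324
  Denominator = 1 - 0.21 = 0.79
  sigma = 109.4324 / 0.79 = 138.5 MPa

138.5 MPa


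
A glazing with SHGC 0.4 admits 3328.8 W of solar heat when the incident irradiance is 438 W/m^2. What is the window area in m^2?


Rearrange Q = Area * SHGC * Irradiance:
  Area = Q / (SHGC * Irradiance)
  Area = 3328.8 / (0.4 * 438) = 19.0 m^2

19.0 m^2


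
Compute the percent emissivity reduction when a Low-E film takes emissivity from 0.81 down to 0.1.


Percentage reduction = (1 - coated/uncoated) * 100
  Ratio = 0.1 / 0.81 = 0.1235
  Reduction = (1 - 0.1235) * 100 = 87.7%

87.7%


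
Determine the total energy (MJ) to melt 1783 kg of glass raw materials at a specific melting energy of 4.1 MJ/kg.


Total energy = mass * specific energy
  E = 1783 * 4.1 = 7310.3 MJ

7310.3 MJ


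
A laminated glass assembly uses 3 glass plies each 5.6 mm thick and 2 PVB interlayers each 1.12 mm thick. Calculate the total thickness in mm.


Total thickness = glass contribution + PVB contribution
  Glass: 3 * 5.6 = 16.8 mm
  PVB: 2 * 1.12 = 2.24 mm
  Total = 16.8 + 2.24 = 19.04 mm

19.04 mm


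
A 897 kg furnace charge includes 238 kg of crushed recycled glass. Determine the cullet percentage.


Cullet ratio = (cullet mass / total batch mass) * 100
  Ratio = 238 / 897 * 100 = 26.53%

26.53%


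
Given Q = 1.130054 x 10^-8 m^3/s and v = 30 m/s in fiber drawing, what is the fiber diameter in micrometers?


Cross-sectional area from continuity:
  A = Q / v = 1.130054 x 10^-8 / 30 = 3.766847 x 10^-10 m^2
Diameter from circular cross-section:
  d = sqrt(4A / pi) * 10^6 (m -> um)
  d = sqrt(4 * 3.766847 x 10^-10 / pi) * 10^6 = 21.9 um

21.9 um


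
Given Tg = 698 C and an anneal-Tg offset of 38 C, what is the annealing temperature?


The annealing temperature is Tg plus the offset:
  T_anneal = 698 + 38 = 736 C

736 C


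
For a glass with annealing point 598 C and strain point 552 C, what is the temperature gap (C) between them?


Gap = T_anneal - T_strain:
  gap = 598 - 552 = 46 C

46 C


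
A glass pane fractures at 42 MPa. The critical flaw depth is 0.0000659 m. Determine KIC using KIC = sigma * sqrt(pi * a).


Fracture toughness: KIC = sigma * sqrt(pi * a)
  pi * a = pi * 0.0000659 = 0.000207031
  sqrt(pi * a) = 0.014389
  KIC = 42 * 0.014389 = 0.604 MPa*sqrt(m)

0.604 MPa*sqrt(m)


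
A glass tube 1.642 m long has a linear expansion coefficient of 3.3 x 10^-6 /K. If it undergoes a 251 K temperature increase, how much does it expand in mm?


Thermal expansion formula: dL = alpha * L0 * dT
  dL = (3.3 x 10^-6) * 1.642 * 251 = 0.00136007 m
Convert to mm: 0.00136007 * 1000 = 1.3601 mm

1.3601 mm


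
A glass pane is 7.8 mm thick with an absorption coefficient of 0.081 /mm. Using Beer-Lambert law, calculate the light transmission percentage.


Beer-Lambert law: T = exp(-alpha * thickness)
  exponent = -0.081 * 7.8 = -0.6318
  T = exp(-0.6318) = 0.5316
  Percentage = 0.5316 * 100 = 53.16%

53.16%


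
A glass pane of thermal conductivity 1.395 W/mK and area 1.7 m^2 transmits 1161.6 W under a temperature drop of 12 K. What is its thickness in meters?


Fourier's law: t = k * A * dT / Q
  t = 1.395 * 1.7 * 12 / 1161.6
  t = 28.458 / 1161.6 = 0.0245 m

0.0245 m


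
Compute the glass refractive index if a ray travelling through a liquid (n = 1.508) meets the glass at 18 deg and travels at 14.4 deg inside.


Apply Snell's law: n1 * sin(theta1) = n2 * sin(theta2)
  n2 = n1 * sin(theta1) / sin(theta2)
  sin(18) = 0.309017
  sin(14.4) = 0.24869
  n2 = 1.508 * 0.309017 / 0.24869 = 1.8738

1.8738


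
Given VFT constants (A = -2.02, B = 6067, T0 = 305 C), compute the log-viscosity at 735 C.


VFT equation: log(eta) = A + B / (T - T0)
  T - T0 = 735 - 305 = 430
  B / (T - T0) = 6067 / 430 = 14.109
  log(eta) = -2.02 + 14.109 = 12.089

12.089


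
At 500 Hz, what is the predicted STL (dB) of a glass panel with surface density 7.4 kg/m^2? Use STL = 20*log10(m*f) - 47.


Mass law: STL = 20 * log10(m * f) - 47
  m * f = 7.4 * 500 = 3700
  log10(3700) = 3.5682
  STL = 20 * 3.5682 - 47 = 71.364 - 47 = 24.4 dB

24.4 dB


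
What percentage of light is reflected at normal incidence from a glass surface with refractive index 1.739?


Fresnel reflectance at normal incidence:
  R = ((n - 1)/(n + 1))^2
  (n - 1)/(n + 1) = (1.739 - 1)/(1.739 + 1) = 0.269806
  R = 0.269806^2 = 0.0727953
  R(%) = 0.0727953 * 100 = 7.28%

7.28%


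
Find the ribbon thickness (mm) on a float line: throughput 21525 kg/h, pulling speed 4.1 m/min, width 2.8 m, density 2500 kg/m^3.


Ribbon cross-section from mass balance:
  Volume rate = throughput / density = 21525 / 2500 = 8.61 m^3/h
  thickness = volume rate / (speed * 60 * width), i.e.
  thickness = throughput / (60 * speed * width * density) * 1000
  thickness = 21525 / (60 * 4.1 * 2.8 * 2500) * 1000 = 12.5 mm

12.5 mm


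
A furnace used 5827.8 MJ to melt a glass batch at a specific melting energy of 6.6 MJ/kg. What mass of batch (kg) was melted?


Rearrange E = m * s for m:
  m = E / s
  m = 5827.8 / 6.6 = 883.0 kg

883.0 kg


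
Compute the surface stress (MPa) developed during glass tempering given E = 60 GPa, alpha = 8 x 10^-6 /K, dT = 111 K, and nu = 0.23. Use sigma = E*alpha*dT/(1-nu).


Tempering stress: sigma = E * alpha * dT / (1 - nu)
  E (MPa) = 60 * 1000 = 60000
  Numerator = 60000 * (8 x 10^-6) * 111 = 53.28
  Denominator = 1 - 0.23 = 0.77
  sigma = 53.28 / 0.77 = 69.2 MPa

69.2 MPa


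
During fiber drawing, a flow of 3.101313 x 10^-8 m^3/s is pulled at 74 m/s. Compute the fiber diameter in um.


Cross-sectional area from continuity:
  A = Q / v = 3.101313 x 10^-8 / 74 = 4.190964 x 10^-10 m^2
Diameter from circular cross-section:
  d = sqrt(4A / pi) * 10^6 (m -> um)
  d = sqrt(4 * 4.190964 x 10^-10 / pi) * 10^6 = 23.1 um

23.1 um


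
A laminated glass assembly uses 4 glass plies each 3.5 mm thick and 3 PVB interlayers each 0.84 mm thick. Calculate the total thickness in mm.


Total thickness = glass contribution + PVB contribution
  Glass: 4 * 3.5 = 14.0 mm
  PVB: 3 * 0.84 = 2.52 mm
  Total = 14.0 + 2.52 = 16.52 mm

16.52 mm


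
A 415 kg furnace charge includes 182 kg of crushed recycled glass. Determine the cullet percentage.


Cullet ratio = (cullet mass / total batch mass) * 100
  Ratio = 182 / 415 * 100 = 43.86%

43.86%


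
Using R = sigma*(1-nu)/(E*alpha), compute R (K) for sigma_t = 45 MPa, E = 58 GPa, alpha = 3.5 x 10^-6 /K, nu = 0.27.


Thermal shock resistance: R = sigma * (1 - nu) / (E * alpha)
  Numerator = 45 * (1 - 0.27) = 32.85
  Denominator = 58 * 1000 * (3.5 x 10^-6) = 0.203
  R = 32.85 / 0.203 = 161.8 K

161.8 K


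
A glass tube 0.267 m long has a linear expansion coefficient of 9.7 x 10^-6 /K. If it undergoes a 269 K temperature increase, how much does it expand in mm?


Thermal expansion formula: dL = alpha * L0 * dT
  dL = (9.7 x 10^-6) * 0.267 * 269 = 0.00069668 m
Convert to mm: 0.00069668 * 1000 = 0.6967 mm

0.6967 mm


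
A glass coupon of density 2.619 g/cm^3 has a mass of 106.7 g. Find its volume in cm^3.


Rearrange rho = m / V:
  V = m / rho
  V = 106.7 / 2.619 = 40.741 cm^3

40.741 cm^3


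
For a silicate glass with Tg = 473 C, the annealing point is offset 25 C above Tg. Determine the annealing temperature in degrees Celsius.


The annealing temperature is Tg plus the offset:
  T_anneal = 473 + 25 = 498 C

498 C


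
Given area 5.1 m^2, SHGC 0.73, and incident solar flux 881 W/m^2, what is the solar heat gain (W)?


Solar heat gain: Q = Area * SHGC * Irradiance
  Q = 5.1 * 0.73 * 881 = 3280 W

3280 W


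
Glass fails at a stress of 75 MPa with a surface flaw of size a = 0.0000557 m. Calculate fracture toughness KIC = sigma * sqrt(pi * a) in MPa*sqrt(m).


Fracture toughness: KIC = sigma * sqrt(pi * a)
  pi * a = pi * 0.0000557 = 0.000174987
  sqrt(pi * a) = 0.013228
  KIC = 75 * 0.013228 = 0.992 MPa*sqrt(m)

0.992 MPa*sqrt(m)


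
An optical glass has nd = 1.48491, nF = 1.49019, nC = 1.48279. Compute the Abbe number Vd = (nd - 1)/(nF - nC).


Abbe number formula: Vd = (nd - 1) / (nF - nC)
  nd - 1 = 1.48491 - 1 = 0.48491
  nF - nC = 1.49019 - 1.48279 = 0.0074
  Vd = 0.48491 / 0.0074 = 65.53

65.53


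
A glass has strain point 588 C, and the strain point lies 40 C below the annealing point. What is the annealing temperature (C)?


T_anneal = T_strain + gap:
  T_anneal = 588 + 40 = 628 C

628 C


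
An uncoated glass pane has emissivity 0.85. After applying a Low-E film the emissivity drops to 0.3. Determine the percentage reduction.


Percentage reduction = (1 - coated/uncoated) * 100
  Ratio = 0.3 / 0.85 = 0.3529
  Reduction = (1 - 0.3529) * 100 = 64.7%

64.7%


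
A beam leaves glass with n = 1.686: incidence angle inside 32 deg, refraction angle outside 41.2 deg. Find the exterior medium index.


Apply Snell's law: n1 * sin(theta1) = n2 * sin(theta2)
  n2 = n1 * sin(theta1) / sin(theta2)
  sin(32) = 0.529919
  sin(41.2) = 0.658689
  n2 = 1.686 * 0.529919 / 0.658689 = 1.3564

1.3564


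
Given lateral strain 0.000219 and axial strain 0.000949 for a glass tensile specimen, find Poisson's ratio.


Poisson's ratio: nu = lateral strain / axial strain
  nu = 0.000219 / 0.000949 = 0.2308

0.2308


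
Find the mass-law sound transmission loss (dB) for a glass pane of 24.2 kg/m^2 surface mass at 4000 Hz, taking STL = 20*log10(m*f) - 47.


Mass law: STL = 20 * log10(m * f) - 47
  m * f = 24.2 * 4000 = 96800
  log10(96800) = 4.98588
  STL = 20 * 4.98588 - 47 = 99.7176 - 47 = 52.7 dB

52.7 dB


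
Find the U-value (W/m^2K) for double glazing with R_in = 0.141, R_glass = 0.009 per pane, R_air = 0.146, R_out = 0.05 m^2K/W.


Total thermal resistance (series):
  R_total = R_in + R_glass + R_air + R_glass + R_out
  R_total = 0.141 + 0.009 + 0.146 + 0.009 + 0.05 = 0.355 m^2K/W
U-value = 1 / R_total = 1 / 0.355 = 2.817 W/m^2K

2.817 W/m^2K


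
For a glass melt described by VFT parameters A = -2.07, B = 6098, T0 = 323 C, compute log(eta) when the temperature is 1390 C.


VFT equation: log(eta) = A + B / (T - T0)
  T - T0 = 1390 - 323 = 1067
  B / (T - T0) = 6098 / 1067 = 5.715
  log(eta) = -2.07 + 5.715 = 3.645

3.645


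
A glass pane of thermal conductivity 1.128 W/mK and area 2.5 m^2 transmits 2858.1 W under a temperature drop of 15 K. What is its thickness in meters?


Fourier's law: t = k * A * dT / Q
  t = 1.128 * 2.5 * 15 / 2858.1
  t = 42.3 / 2858.1 = 0.0148 m

0.0148 m


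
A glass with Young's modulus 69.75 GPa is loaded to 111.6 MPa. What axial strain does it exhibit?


Rearrange E = sigma / epsilon:
  epsilon = sigma / E
  E (MPa) = 69.75 * 1000 = 69750
  epsilon = 111.6 / 69750 = 0.0016

0.0016


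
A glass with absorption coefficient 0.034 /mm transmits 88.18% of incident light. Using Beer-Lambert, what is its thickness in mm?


Rearrange T = exp(-alpha * thickness):
  thickness = -ln(T) / alpha
  T = 88.18/100 = 0.8818
  ln(T) = -0.12579
  -ln(T) = 0.12579
  thickness = 0.12579 / 0.034 = 3.7 mm

3.7 mm


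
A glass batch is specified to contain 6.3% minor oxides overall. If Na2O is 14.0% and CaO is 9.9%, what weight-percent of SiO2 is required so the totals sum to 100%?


Known pieces sum to 100%:
  SiO2 = 100 - (others + Na2O + CaO)
  SiO2 = 100 - (6.3 + 14.0 + 9.9) = 69.8%

69.8%


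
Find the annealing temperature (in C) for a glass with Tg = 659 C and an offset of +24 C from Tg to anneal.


The annealing temperature is Tg plus the offset:
  T_anneal = 659 + 24 = 683 C

683 C


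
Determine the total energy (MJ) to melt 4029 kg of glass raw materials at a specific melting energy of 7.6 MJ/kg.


Total energy = mass * specific energy
  E = 4029 * 7.6 = 30620.4 MJ

30620.4 MJ


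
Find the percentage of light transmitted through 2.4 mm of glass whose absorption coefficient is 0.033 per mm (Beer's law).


Beer-Lambert law: T = exp(-alpha * thickness)
  exponent = -0.033 * 2.4 = -0.0792
  T = exp(-0.0792) = 0.9239
  Percentage = 0.9239 * 100 = 92.39%

92.39%


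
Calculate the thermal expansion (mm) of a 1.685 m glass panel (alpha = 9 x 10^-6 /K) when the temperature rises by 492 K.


Thermal expansion formula: dL = alpha * L0 * dT
  dL = (9 x 10^-6) * 1.685 * 492 = 0.00746118 m
Convert to mm: 0.00746118 * 1000 = 7.4612 mm

7.4612 mm


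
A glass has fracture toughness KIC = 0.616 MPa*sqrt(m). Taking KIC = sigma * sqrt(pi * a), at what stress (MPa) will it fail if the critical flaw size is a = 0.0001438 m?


Rearrange KIC = sigma * sqrt(pi * a):
  sigma = KIC / sqrt(pi * a)
  sqrt(pi * 0.0001438) = 0.021255
  sigma = 0.616 / 0.021255 = 28.98 MPa

28.98 MPa


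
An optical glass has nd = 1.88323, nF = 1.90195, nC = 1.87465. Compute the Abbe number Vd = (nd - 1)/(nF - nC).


Abbe number formula: Vd = (nd - 1) / (nF - nC)
  nd - 1 = 1.88323 - 1 = 0.88323
  nF - nC = 1.90195 - 1.87465 = 0.0273
  Vd = 0.88323 / 0.0273 = 32.35

32.35


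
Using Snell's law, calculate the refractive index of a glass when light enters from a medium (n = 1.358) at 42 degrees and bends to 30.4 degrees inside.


Apply Snell's law: n1 * sin(theta1) = n2 * sin(theta2)
  n2 = n1 * sin(theta1) / sin(theta2)
  sin(42) = 0.669131
  sin(30.4) = 0.506034
  n2 = 1.358 * 0.669131 / 0.506034 = 1.7957

1.7957


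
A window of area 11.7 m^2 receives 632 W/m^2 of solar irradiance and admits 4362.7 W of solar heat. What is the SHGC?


Rearrange Q = Area * SHGC * Irradiance:
  SHGC = Q / (Area * Irradiance)
  SHGC = 4362.7 / (11.7 * 632) = 0.59

0.59


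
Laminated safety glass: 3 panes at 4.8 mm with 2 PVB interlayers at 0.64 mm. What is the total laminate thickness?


Total thickness = glass contribution + PVB contribution
  Glass: 3 * 4.8 = 14.4 mm
  PVB: 2 * 0.64 = 1.28 mm
  Total = 14.4 + 1.28 = 15.68 mm

15.68 mm


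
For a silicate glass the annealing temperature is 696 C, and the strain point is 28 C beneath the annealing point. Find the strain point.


Strain point = annealing point - difference:
  T_strain = 696 - 28 = 668 C

668 C


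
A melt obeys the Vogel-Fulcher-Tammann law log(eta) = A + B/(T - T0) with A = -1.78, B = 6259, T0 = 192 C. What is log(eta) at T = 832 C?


VFT equation: log(eta) = A + B / (T - T0)
  T - T0 = 832 - 192 = 640
  B / (T - T0) = 6259 / 640 = 9.78
  log(eta) = -1.78 + 9.78 = 8.0

8.0


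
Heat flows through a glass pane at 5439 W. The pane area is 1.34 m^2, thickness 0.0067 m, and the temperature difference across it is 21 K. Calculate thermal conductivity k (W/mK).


Fourier's law rearranged: k = Q * t / (A * dT)
  Numerator = 5439 * 0.0067 = 36.4413
  Denominator = 1.34 * 21 = 28.14
  k = 36.4413 / 28.14 = 1.295 W/mK

1.295 W/mK


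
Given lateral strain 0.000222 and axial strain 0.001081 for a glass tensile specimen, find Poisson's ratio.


Poisson's ratio: nu = lateral strain / axial strain
  nu = 0.000222 / 0.001081 = 0.2054

0.2054


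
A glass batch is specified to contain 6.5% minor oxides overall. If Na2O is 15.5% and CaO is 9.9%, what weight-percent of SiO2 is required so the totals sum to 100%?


Known pieces sum to 100%:
  SiO2 = 100 - (others + Na2O + CaO)
  SiO2 = 100 - (6.5 + 15.5 + 9.9) = 68.1%

68.1%


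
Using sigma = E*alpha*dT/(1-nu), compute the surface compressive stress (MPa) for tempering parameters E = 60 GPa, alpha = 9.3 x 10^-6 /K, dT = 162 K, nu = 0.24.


Tempering stress: sigma = E * alpha * dT / (1 - nu)
  E (MPa) = 60 * 1000 = 60000
  Numerator = 60000 * (9.3 x 10^-6) * 162 = 90.396
  Denominator = 1 - 0.24 = 0.76
  sigma = 90.396 / 0.76 = 118.9 MPa

118.9 MPa


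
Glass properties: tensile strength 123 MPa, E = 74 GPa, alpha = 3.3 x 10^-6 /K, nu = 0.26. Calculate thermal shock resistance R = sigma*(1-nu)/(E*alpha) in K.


Thermal shock resistance: R = sigma * (1 - nu) / (E * alpha)
  Numerator = 123 * (1 - 0.26) = 91.02
  Denominator = 74 * 1000 * (3.3 x 10^-6) = 0.2442
  R = 91.02 / 0.2442 = 372.7 K

372.7 K


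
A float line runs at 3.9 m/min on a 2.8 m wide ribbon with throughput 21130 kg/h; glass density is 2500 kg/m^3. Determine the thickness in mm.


Ribbon cross-section from mass balance:
  Volume rate = throughput / density = 21130 / 2500 = 8.452 m^3/h
  thickness = volume rate / (speed * 60 * width), i.e.
  thickness = throughput / (60 * speed * width * density) * 1000
  thickness = 21130 / (60 * 3.9 * 2.8 * 2500) * 1000 = 12.9 mm

12.9 mm


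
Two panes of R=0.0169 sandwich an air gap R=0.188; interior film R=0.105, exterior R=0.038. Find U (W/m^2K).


Total thermal resistance (series):
  R_total = R_in + R_glass + R_air + R_glass + R_out
  R_total = 0.105 + 0.0169 + 0.188 + 0.0169 + 0.038 = 0.3648 m^2K/W
U-value = 1 / R_total = 1 / 0.3648 = 2.741 W/m^2K

2.741 W/m^2K


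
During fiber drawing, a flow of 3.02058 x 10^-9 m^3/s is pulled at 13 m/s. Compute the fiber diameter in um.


Cross-sectional area from continuity:
  A = Q / v = 3.02058 x 10^-9 / 13 = 2.323523 x 10^-10 m^2
Diameter from circular cross-section:
  d = sqrt(4A / pi) * 10^6 (m -> um)
  d = sqrt(4 * 2.323523 x 10^-10 / pi) * 10^6 = 17.2 um

17.2 um


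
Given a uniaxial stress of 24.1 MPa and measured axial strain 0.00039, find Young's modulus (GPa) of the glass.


Young's modulus: E = stress / strain
  E = 24.1 MPa / 0.00039 = 61794.87 MPa
Convert to GPa: 61794.87 / 1000 = 61.79 GPa

61.79 GPa


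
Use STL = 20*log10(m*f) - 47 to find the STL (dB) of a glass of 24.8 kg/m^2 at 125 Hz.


Mass law: STL = 20 * log10(m * f) - 47
  m * f = 24.8 * 125 = 3100
  log10(3100) = 3.49136
  STL = 20 * 3.49136 - 47 = 69.8272 - 47 = 22.8 dB

22.8 dB


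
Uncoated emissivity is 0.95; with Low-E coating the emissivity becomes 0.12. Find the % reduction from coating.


Percentage reduction = (1 - coated/uncoated) * 100
  Ratio = 0.12 / 0.95 = 0.1263
  Reduction = (1 - 0.1263) * 100 = 87.4%

87.4%


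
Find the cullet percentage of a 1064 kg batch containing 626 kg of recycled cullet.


Cullet ratio = (cullet mass / total batch mass) * 100
  Ratio = 626 / 1064 * 100 = 58.83%

58.83%


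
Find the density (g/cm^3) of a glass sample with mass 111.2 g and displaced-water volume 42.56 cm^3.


Use the definition of density:
  rho = mass / volume
  rho = 111.2 / 42.56 = 2.613 g/cm^3

2.613 g/cm^3


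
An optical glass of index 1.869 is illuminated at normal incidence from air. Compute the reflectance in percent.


Fresnel reflectance at normal incidence:
  R = ((n - 1)/(n + 1))^2
  (n - 1)/(n + 1) = (1.869 - 1)/(1.869 + 1) = 0.302893
  R = 0.302893^2 = 0.0917442
  R(%) = 0.0917442 * 100 = 9.174%

9.174%


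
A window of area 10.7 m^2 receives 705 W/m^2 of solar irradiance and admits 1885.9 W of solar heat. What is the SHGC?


Rearrange Q = Area * SHGC * Irradiance:
  SHGC = Q / (Area * Irradiance)
  SHGC = 1885.9 / (10.7 * 705) = 0.25

0.25


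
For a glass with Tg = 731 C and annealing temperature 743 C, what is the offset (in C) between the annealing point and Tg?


Offset = T_anneal - Tg:
  offset = 743 - 731 = 12 C

12 C


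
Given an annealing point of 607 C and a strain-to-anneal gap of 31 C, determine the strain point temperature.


Strain point = annealing point - difference:
  T_strain = 607 - 31 = 576 C

576 C


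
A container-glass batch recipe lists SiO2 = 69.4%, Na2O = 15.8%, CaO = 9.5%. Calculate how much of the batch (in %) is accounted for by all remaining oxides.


Sum the three major oxides:
  SiO2 + Na2O + CaO = 69.4 + 15.8 + 9.5 = 94.7%
Subtract from 100%:
  Others = 100 - 94.7 = 5.3%

5.3%


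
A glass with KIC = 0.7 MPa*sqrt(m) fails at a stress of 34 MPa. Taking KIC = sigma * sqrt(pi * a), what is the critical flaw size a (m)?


Rearrange KIC = sigma * sqrt(pi * a):
  sqrt(pi * a) = KIC / sigma
  sqrt(pi * a) = 0.7 / 34 = 0.020588
  a = (KIC / sigma)^2 / pi
  a = 0.020588^2 / pi = 0.0001349 m

0.0001349 m


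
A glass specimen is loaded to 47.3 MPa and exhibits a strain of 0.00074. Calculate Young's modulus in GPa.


Young's modulus: E = stress / strain
  E = 47.3 MPa / 0.00074 = 63918.92 MPa
Convert to GPa: 63918.92 / 1000 = 63.92 GPa

63.92 GPa


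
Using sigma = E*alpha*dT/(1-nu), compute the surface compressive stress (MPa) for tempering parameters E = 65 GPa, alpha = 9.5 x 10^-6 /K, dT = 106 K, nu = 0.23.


Tempering stress: sigma = E * alpha * dT / (1 - nu)
  E (MPa) = 65 * 1000 = 65000
  Numerator = 65000 * (9.5 x 10^-6) * 106 = 65.455
  Denominator = 1 - 0.23 = 0.77
  sigma = 65.455 / 0.77 = 85.0 MPa

85.0 MPa


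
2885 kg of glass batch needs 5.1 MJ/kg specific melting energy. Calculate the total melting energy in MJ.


Total energy = mass * specific energy
  E = 2885 * 5.1 = 14713.5 MJ

14713.5 MJ


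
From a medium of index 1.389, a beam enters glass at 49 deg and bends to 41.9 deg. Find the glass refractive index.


Apply Snell's law: n1 * sin(theta1) = n2 * sin(theta2)
  n2 = n1 * sin(theta1) / sin(theta2)
  sin(49) = 0.75471
  sin(41.9) = 0.667833
  n2 = 1.389 * 0.75471 / 0.667833 = 1.5697

1.5697


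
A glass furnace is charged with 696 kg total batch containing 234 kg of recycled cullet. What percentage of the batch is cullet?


Cullet ratio = (cullet mass / total batch mass) * 100
  Ratio = 234 / 696 * 100 = 33.62%

33.62%


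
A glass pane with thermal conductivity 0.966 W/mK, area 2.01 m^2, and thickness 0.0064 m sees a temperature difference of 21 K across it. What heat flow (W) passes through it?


Fourier's law: Q = k * A * dT / t
  Q = 0.966 * 2.01 * 21 / 0.0064
  Q = 40.77486 / 0.0064 = 6371.1 W

6371.1 W


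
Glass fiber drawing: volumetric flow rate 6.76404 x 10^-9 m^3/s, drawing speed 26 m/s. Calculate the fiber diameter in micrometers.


Cross-sectional area from continuity:
  A = Q / v = 6.76404 x 10^-9 / 26 = 2.601554 x 10^-10 m^2
Diameter from circular cross-section:
  d = sqrt(4A / pi) * 10^6 (m -> um)
  d = sqrt(4 * 2.601554 x 10^-10 / pi) * 10^6 = 18.2 um

18.2 um


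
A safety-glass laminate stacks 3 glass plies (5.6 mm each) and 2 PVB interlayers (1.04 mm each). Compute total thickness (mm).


Total thickness = glass contribution + PVB contribution
  Glass: 3 * 5.6 = 16.8 mm
  PVB: 2 * 1.04 = 2.08 mm
  Total = 16.8 + 2.08 = 18.88 mm

18.88 mm


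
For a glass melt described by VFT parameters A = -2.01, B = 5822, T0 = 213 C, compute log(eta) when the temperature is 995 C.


VFT equation: log(eta) = A + B / (T - T0)
  T - T0 = 995 - 213 = 782
  B / (T - T0) = 5822 / 782 = 7.445
  log(eta) = -2.01 + 7.445 = 5.435

5.435


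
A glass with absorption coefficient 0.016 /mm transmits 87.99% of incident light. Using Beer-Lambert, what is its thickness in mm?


Rearrange T = exp(-alpha * thickness):
  thickness = -ln(T) / alpha
  T = 87.99/100 = 0.8799
  ln(T) = -0.12795
  -ln(T) = 0.12795
  thickness = 0.12795 / 0.016 = 8.0 mm

8.0 mm


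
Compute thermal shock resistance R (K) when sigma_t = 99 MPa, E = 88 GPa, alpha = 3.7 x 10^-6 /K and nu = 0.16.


Thermal shock resistance: R = sigma * (1 - nu) / (E * alpha)
  Numerator = 99 * (1 - 0.16) = 83.16
  Denominator = 88 * 1000 * (3.7 x 10^-6) = 0.3256
  R = 83.16 / 0.3256 = 255.4 K

255.4 K


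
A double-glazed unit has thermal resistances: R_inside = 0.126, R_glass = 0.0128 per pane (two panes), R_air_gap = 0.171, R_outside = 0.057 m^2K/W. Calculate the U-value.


Total thermal resistance (series):
  R_total = R_in + R_glass + R_air + R_glass + R_out
  R_total = 0.126 + 0.0128 + 0.171 + 0.0128 + 0.057 = 0.3796 m^2K/W
U-value = 1 / R_total = 1 / 0.3796 = 2.634 W/m^2K

2.634 W/m^2K


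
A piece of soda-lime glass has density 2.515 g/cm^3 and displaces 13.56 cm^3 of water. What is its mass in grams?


Rearrange rho = m / V:
  m = rho * V
  m = 2.515 * 13.56 = 34.103 g

34.103 g


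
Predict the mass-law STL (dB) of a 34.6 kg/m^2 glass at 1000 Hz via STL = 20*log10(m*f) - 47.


Mass law: STL = 20 * log10(m * f) - 47
  m * f = 34.6 * 1000 = 34600
  log10(34600) = 4.53908
  STL = 20 * 4.53908 - 47 = 90.7816 - 47 = 43.8 dB

43.8 dB


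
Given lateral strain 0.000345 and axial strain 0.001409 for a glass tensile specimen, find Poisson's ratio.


Poisson's ratio: nu = lateral strain / axial strain
  nu = 0.000345 / 0.001409 = 0.2449

0.2449


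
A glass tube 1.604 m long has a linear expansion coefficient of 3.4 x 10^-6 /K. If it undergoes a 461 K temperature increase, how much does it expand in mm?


Thermal expansion formula: dL = alpha * L0 * dT
  dL = (3.4 x 10^-6) * 1.604 * 461 = 0.00251411 m
Convert to mm: 0.00251411 * 1000 = 2.5141 mm

2.5141 mm


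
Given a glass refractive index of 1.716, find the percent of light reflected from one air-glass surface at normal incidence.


Fresnel reflectance at normal incidence:
  R = ((n - 1)/(n + 1))^2
  (n - 1)/(n + 1) = (1.716 - 1)/(1.716 + 1) = 0.263623
  R = 0.263623^2 = 0.0694971
  R(%) = 0.0694971 * 100 = 6.95%

6.95%


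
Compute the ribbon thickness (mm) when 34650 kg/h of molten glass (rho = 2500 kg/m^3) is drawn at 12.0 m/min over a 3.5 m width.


Ribbon cross-section from mass balance:
  Volume rate = throughput / density = 34650 / 2500 = 13.86 m^3/h
  thickness = volume rate / (speed * 60 * width), i.e.
  thickness = throughput / (60 * speed * width * density) * 1000
  thickness = 34650 / (60 * 12.0 * 3.5 * 2500) * 1000 = 5.5 mm

5.5 mm


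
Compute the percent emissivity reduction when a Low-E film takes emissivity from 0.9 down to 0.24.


Percentage reduction = (1 - coated/uncoated) * 100
  Ratio = 0.24 / 0.9 = 0.2667
  Reduction = (1 - 0.2667) * 100 = 73.3%

73.3%


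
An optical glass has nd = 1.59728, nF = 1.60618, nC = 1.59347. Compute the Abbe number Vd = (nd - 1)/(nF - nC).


Abbe number formula: Vd = (nd - 1) / (nF - nC)
  nd - 1 = 1.59728 - 1 = 0.59728
  nF - nC = 1.60618 - 1.59347 = 0.01271
  Vd = 0.59728 / 0.01271 = 46.99

46.99


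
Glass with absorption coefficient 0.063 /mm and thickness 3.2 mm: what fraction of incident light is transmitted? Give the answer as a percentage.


Beer-Lambert law: T = exp(-alpha * thickness)
  exponent = -0.063 * 3.2 = -0.2016
  T = exp(-0.2016) = 0.8174
  Percentage = 0.8174 * 100 = 81.74%

81.74%


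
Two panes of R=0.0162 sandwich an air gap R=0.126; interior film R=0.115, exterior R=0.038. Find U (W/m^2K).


Total thermal resistance (series):
  R_total = R_in + R_glass + R_air + R_glass + R_out
  R_total = 0.115 + 0.0162 + 0.126 + 0.0162 + 0.038 = 0.3114 m^2K/W
U-value = 1 / R_total = 1 / 0.3114 = 3.211 W/m^2K

3.211 W/m^2K


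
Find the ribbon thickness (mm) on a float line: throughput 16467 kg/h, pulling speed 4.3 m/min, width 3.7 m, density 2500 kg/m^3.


Ribbon cross-section from mass balance:
  Volume rate = throughput / density = 16467 / 2500 = 6.5868 m^3/h
  thickness = volume rate / (speed * 60 * width), i.e.
  thickness = throughput / (60 * speed * width * density) * 1000
  thickness = 16467 / (60 * 4.3 * 3.7 * 2500) * 1000 = 6.9 mm

6.9 mm


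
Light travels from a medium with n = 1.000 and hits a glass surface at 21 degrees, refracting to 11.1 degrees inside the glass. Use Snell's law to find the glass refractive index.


Apply Snell's law: n1 * sin(theta1) = n2 * sin(theta2)
  n2 = n1 * sin(theta1) / sin(theta2)
  sin(21) = 0.358368
  sin(11.1) = 0.192522
  n2 = 1.000 * 0.358368 / 0.192522 = 1.8614

1.8614


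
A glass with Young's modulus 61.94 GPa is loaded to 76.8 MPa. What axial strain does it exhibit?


Rearrange E = sigma / epsilon:
  epsilon = sigma / E
  E (MPa) = 61.94 * 1000 = 61940
  epsilon = 76.8 / 61940 = 0.00124

0.00124


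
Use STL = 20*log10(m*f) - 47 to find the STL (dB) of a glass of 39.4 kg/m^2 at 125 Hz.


Mass law: STL = 20 * log10(m * f) - 47
  m * f = 39.4 * 125 = 4925
  log10(4925) = 3.69241
  STL = 20 * 3.69241 - 47 = 73.8482 - 47 = 26.8 dB

26.8 dB


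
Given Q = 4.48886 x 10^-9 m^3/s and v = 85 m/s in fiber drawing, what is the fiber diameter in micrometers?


Cross-sectional area from continuity:
  A = Q / v = 4.48886 x 10^-9 / 85 = 5.281012 x 10^-11 m^2
Diameter from circular cross-section:
  d = sqrt(4A / pi) * 10^6 (m -> um)
  d = sqrt(4 * 5.281012 x 10^-11 / pi) * 10^6 = 8.2 um

8.2 um


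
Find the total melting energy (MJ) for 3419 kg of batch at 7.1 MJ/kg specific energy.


Total energy = mass * specific energy
  E = 3419 * 7.1 = 24274.9 MJ

24274.9 MJ


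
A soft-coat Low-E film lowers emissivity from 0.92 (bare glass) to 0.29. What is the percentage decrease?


Percentage reduction = (1 - coated/uncoated) * 100
  Ratio = 0.29 / 0.92 = 0.3152
  Reduction = (1 - 0.3152) * 100 = 68.5%

68.5%


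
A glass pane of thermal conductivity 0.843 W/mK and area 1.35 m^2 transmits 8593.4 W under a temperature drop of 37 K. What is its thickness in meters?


Fourier's law: t = k * A * dT / Q
  t = 0.843 * 1.35 * 37 / 8593.4
  t = 42.10785 / 8593.4 = 0.0049 m

0.0049 m


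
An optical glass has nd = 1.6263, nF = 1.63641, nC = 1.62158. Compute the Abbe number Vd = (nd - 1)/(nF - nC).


Abbe number formula: Vd = (nd - 1) / (nF - nC)
  nd - 1 = 1.6263 - 1 = 0.6263
  nF - nC = 1.63641 - 1.62158 = 0.01483
  Vd = 0.6263 / 0.01483 = 42.23

42.23


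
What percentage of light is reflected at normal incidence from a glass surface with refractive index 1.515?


Fresnel reflectance at normal incidence:
  R = ((n - 1)/(n + 1))^2
  (n - 1)/(n + 1) = (1.515 - 1)/(1.515 + 1) = 0.204771
  R = 0.204771^2 = 0.0419312
  R(%) = 0.0419312 * 100 = 4.193%

4.193%


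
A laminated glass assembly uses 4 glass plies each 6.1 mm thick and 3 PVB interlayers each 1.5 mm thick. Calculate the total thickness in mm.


Total thickness = glass contribution + PVB contribution
  Glass: 4 * 6.1 = 24.4 mm
  PVB: 3 * 1.5 = 4.5 mm
  Total = 24.4 + 4.5 = 28.9 mm

28.9 mm


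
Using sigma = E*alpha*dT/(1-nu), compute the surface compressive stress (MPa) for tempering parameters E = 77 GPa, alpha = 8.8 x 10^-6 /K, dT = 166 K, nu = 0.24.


Tempering stress: sigma = E * alpha * dT / (1 - nu)
  E (MPa) = 77 * 1000 = 77000
  Numerator = 77000 * (8.8 x 10^-6) * 166 = 112.4816
  Denominator = 1 - 0.24 = 0.76
  sigma = 112.4816 / 0.76 = 148.0 MPa

148.0 MPa


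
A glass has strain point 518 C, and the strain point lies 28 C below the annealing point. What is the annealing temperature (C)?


T_anneal = T_strain + gap:
  T_anneal = 518 + 28 = 546 C

546 C


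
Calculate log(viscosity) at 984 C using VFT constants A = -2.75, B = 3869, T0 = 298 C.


VFT equation: log(eta) = A + B / (T - T0)
  T - T0 = 984 - 298 = 686
  B / (T - T0) = 3869 / 686 = 5.64
  log(eta) = -2.75 + 5.64 = 2.89

2.89


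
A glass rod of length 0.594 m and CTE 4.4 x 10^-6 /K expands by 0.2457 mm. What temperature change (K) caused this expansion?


Rearrange dL = alpha * L0 * dT for dT:
  dT = dL / (alpha * L0)
  dL (m) = 0.2457 / 1000 = 0.0002457
  dT = 0.0002457 / ((4.4 x 10^-6) * 0.594) = 94.0 K

94.0 K


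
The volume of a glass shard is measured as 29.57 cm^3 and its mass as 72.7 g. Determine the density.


Use the definition of density:
  rho = mass / volume
  rho = 72.7 / 29.57 = 2.459 g/cm^3

2.459 g/cm^3


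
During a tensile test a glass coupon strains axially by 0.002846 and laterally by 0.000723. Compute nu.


Poisson's ratio: nu = lateral strain / axial strain
  nu = 0.000723 / 0.002846 = 0.254

0.254


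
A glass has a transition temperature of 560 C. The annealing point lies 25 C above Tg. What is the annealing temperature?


The annealing temperature is Tg plus the offset:
  T_anneal = 560 + 25 = 585 C

585 C


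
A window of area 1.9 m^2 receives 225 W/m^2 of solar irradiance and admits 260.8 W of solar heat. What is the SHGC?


Rearrange Q = Area * SHGC * Irradiance:
  SHGC = Q / (Area * Irradiance)
  SHGC = 260.8 / (1.9 * 225) = 0.61

0.61


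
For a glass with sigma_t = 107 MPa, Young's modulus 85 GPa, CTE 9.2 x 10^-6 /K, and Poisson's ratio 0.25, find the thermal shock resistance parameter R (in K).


Thermal shock resistance: R = sigma * (1 - nu) / (E * alpha)
  Numerator = 107 * (1 - 0.25) = 80.25
  Denominator = 85 * 1000 * (9.2 x 10^-6) = 0.782
  R = 80.25 / 0.782 = 102.6 K

102.6 K


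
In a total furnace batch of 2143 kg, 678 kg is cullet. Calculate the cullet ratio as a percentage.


Cullet ratio = (cullet mass / total batch mass) * 100
  Ratio = 678 / 2143 * 100 = 31.64%

31.64%


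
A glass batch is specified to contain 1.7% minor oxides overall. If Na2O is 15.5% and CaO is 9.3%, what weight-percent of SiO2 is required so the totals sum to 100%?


Known pieces sum to 100%:
  SiO2 = 100 - (others + Na2O + CaO)
  SiO2 = 100 - (1.7 + 15.5 + 9.3) = 73.5%

73.5%


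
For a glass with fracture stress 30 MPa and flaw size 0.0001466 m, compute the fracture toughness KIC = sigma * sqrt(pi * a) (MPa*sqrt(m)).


Fracture toughness: KIC = sigma * sqrt(pi * a)
  pi * a = pi * 0.0001466 = 0.000460557
  sqrt(pi * a) = 0.021461
  KIC = 30 * 0.021461 = 0.644 MPa*sqrt(m)

0.644 MPa*sqrt(m)


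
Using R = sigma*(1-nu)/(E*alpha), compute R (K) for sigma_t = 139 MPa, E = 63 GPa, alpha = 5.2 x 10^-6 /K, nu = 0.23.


Thermal shock resistance: R = sigma * (1 - nu) / (E * alpha)
  Numerator = 139 * (1 - 0.23) = 107.03
  Denominator = 63 * 1000 * (5.2 x 10^-6) = 0.3276
  R = 107.03 / 0.3276 = 326.7 K

326.7 K


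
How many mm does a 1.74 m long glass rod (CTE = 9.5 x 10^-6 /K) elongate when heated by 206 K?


Thermal expansion formula: dL = alpha * L0 * dT
  dL = (9.5 x 10^-6) * 1.74 * 206 = 0.00340518 m
Convert to mm: 0.00340518 * 1000 = 3.4052 mm

3.4052 mm


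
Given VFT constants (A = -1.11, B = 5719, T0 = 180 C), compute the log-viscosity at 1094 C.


VFT equation: log(eta) = A + B / (T - T0)
  T - T0 = 1094 - 180 = 914
  B / (T - T0) = 5719 / 914 = 6.257
  log(eta) = -1.11 + 6.257 = 5.147

5.147


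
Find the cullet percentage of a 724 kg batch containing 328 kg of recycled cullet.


Cullet ratio = (cullet mass / total batch mass) * 100
  Ratio = 328 / 724 * 100 = 45.3%

45.3%


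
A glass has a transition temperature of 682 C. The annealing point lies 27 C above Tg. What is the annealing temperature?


The annealing temperature is Tg plus the offset:
  T_anneal = 682 + 27 = 709 C

709 C


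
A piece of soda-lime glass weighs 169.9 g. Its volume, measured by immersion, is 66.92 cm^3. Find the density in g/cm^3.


Use the definition of density:
  rho = mass / volume
  rho = 169.9 / 66.92 = 2.539 g/cm^3

2.539 g/cm^3


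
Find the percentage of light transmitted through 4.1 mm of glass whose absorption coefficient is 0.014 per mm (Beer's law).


Beer-Lambert law: T = exp(-alpha * thickness)
  exponent = -0.014 * 4.1 = -0.0574
  T = exp(-0.0574) = 0.9442
  Percentage = 0.9442 * 100 = 94.42%

94.42%


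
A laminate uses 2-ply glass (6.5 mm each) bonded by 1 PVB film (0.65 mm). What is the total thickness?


Total thickness = glass contribution + PVB contribution
  Glass: 2 * 6.5 = 13.0 mm
  PVB: 1 * 0.65 = 0.65 mm
  Total = 13.0 + 0.65 = 13.65 mm

13.65 mm


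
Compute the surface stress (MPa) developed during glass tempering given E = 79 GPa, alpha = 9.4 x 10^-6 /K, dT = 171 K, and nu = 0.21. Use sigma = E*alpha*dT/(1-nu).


Tempering stress: sigma = E * alpha * dT / (1 - nu)
  E (MPa) = 79 * 1000 = 79000
  Numerator = 79000 * (9.4 x 10^-6) * 171 = 126.9846
  Denominator = 1 - 0.21 = 0.79
  sigma = 126.9846 / 0.79 = 160.7 MPa

160.7 MPa


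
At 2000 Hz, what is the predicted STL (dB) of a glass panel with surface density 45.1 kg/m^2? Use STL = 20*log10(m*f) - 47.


Mass law: STL = 20 * log10(m * f) - 47
  m * f = 45.1 * 2000 = 90200
  log10(90200) = 4.95521
  STL = 20 * 4.95521 - 47 = 99.1042 - 47 = 52.1 dB

52.1 dB


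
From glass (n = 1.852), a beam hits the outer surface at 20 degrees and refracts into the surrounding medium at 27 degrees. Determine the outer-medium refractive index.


Apply Snell's law: n1 * sin(theta1) = n2 * sin(theta2)
  n2 = n1 * sin(theta1) / sin(theta2)
  sin(20) = 0.34202
  sin(27) = 0.45399
  n2 = 1.852 * 0.34202 / 0.45399 = 1.3952

1.3952


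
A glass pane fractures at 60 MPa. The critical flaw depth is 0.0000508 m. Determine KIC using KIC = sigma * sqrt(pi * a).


Fracture toughness: KIC = sigma * sqrt(pi * a)
  pi * a = pi * 0.0000508 = 0.000159593
  sqrt(pi * a) = 0.012633
  KIC = 60 * 0.012633 = 0.758 MPa*sqrt(m)

0.758 MPa*sqrt(m)


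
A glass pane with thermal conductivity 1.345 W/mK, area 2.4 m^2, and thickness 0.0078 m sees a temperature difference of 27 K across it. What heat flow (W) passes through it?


Fourier's law: Q = k * A * dT / t
  Q = 1.345 * 2.4 * 27 / 0.0078
  Q = 87.156 / 0.0078 = 11173.8 W

11173.8 W


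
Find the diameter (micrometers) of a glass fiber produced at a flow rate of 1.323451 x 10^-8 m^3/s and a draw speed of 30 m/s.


Cross-sectional area from continuity:
  A = Q / v = 1.323451 x 10^-8 / 30 = 4.411503 x 10^-10 m^2
Diameter from circular cross-section:
  d = sqrt(4A / pi) * 10^6 (m -> um)
  d = sqrt(4 * 4.411503 x 10^-10 / pi) * 10^6 = 23.7 um

23.7 um


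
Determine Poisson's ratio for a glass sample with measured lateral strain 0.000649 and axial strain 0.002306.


Poisson's ratio: nu = lateral strain / axial strain
  nu = 0.000649 / 0.002306 = 0.2814

0.2814
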